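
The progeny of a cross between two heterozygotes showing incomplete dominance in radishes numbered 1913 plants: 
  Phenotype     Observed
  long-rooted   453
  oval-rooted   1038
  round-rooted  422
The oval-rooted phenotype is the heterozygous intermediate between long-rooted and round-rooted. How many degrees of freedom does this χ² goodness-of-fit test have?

With incomplete dominance, a heterozygote × heterozygote cross gives a 1:2:1 phenotypic ratio.
A goodness-of-fit test with 3 phenotype classes has df = 3 − 1 = 2.

2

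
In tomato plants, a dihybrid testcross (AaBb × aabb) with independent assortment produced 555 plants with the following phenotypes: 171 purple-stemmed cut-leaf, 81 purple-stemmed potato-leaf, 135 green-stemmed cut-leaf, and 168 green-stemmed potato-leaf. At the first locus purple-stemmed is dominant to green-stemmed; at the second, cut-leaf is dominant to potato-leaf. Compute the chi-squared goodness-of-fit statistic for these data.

37.800

A dihybrid testcross with independent assortment gives a 1:1:1:1 ratio.
Under the 1:1:1:1 hypothesis (Σ ratio = 4, N = 555):
  purple-stemmed cut-leaf: 555 × 1/4 = 138.75
  purple-stemmed potato-leaf: 555 × 1/4 = 138.75
  green-stemmed cut-leaf: 555 × 1/4 = 138.75
  green-stemmed potato-leaf: 555 × 1/4 = 138.75
χ² = Σ (O − E)² / E
  purple-stemmed cut-leaf: (171 − 138.75)² / 138.75 = 7.4959
  purple-stemmed potato-leaf: (81 − 138.75)² / 138.75 = 24.0365
  green-stemmed cut-leaf: (135 − 138.75)² / 138.75 = 0.1014
  green-stemmed potato-leaf: (168 − 138.75)² / 138.75 = 6.1662
χ² = 7.4959 + 24.0365 + 0.1014 + 6.1662 = 37.800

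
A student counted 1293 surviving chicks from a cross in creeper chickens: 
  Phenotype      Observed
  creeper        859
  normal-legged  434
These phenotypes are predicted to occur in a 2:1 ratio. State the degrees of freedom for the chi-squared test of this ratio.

1

A goodness-of-fit test with 2 phenotype classes has df = 2 − 1 = 1.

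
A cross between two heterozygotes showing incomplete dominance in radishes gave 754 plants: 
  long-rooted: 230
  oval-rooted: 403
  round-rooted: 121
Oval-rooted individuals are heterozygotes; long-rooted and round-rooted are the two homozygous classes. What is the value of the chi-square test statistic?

35.101

With incomplete dominance, a heterozygote × heterozygote cross gives a 1:2:1 phenotypic ratio.
The 1:2:1 ratio has 4 parts, so with N = 754 the expected counts are:
  long-rooted: 754 × 1/4 = 188.5
  oval-rooted: 754 × 2/4 = 377
  round-rooted: 754 × 1/4 = 188.5
χ² = Σ (O − E)² / E
  long-rooted: (230 − 188.5)² / 188.5 = 9.1366
  oval-rooted: (403 − 377)² / 377 = 1.7931
  round-rooted: (121 − 188.5)² / 188.5 = 24.1711
χ² = 9.1366 + 1.7931 + 24.1711 = 35.1008 ≈ 35.101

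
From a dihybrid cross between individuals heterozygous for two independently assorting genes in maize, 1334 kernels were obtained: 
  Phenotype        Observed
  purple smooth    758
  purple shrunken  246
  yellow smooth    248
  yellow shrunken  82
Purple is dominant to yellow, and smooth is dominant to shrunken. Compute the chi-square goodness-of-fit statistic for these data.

A dihybrid F₂ with independent assortment and complete dominance at both loci gives a 9:3:3:1 phenotypic ratio.
Under the 9:3:3:1 hypothesis (Σ ratio = 16, N = 1334):
  purple smooth: 1334 × 9/16 = 750.375
  purple shrunken: 1334 × 3/16 = 250.125
  yellow smooth: 1334 × 3/16 = 250.125
  yellow shrunken: 1334 × 1/16 = 83.375
χ² = Σ (O − E)² / E
  purple smooth: (758 − 750.375)² / 750.375 = 0.0775
  purple shrunken: (246 − 250.125)² / 250.125 = 0.0680
  yellow smooth: (248 − 250.125)² / 250.125 = 0.0181
  yellow shrunken: (82 − 83.375)² / 83.375 = 0.0227
χ² = 0.0775 + 0.0680 + 0.0181 + 0.0227 = 0.1863 ≈ 0.186

0.186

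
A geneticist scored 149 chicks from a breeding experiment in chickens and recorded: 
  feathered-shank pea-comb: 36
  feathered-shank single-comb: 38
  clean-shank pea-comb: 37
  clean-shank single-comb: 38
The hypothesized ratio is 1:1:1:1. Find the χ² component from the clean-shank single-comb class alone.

Under the 1:1:1:1 hypothesis (Σ ratio = 4, N = 149):
  feathered-shank pea-comb: 149 × 1/4 = 37.25
  feathered-shank single-comb: 149 × 1/4 = 37.25
  clean-shank pea-comb: 149 × 1/4 = 37.25
  clean-shank single-comb: 149 × 1/4 = 37.25
Contribution of clean-shank single-comb: (38 − 37.25)² / 37.25 = 0.0151

0.015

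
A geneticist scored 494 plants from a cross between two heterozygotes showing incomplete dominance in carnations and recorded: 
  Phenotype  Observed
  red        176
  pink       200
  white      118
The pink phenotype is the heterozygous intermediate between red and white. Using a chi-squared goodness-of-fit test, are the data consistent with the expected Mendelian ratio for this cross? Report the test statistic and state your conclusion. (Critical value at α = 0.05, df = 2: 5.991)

With incomplete dominance, a heterozygote × heterozygote cross gives a 1:2:1 phenotypic ratio.
Total ratio parts = 4. Expected numbers out of 494:
  red: 494 × 1/4 = 123.5
  pink: 494 × 2/4 = 247
  white: 494 × 1/4 = 123.5
χ² = Σ (O − E)² / E
  red: (176 − 123.5)² / 123.5 = 22.3178
  pink: (200 − 247)² / 247 = 8.9433
  white: (118 − 123.5)² / 123.5 = 0.2449
χ² = 22.3178 + 8.9433 + 0.2449 = 31.506
Degrees of freedom = 3 − 1 = 2; critical value at α = 0.05 is 5.991.
Since 31.506 > 5.991, we reject the null hypothesis — the data do not fit the 1:2:1 ratio.

31.506; not consistent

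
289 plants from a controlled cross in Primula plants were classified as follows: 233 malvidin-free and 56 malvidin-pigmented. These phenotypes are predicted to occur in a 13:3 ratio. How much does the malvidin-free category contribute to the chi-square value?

The 13:3 ratio has 16 parts, so with N = 289 the expected counts are:
  malvidin-free: 289 × 13/16 = 234.8125
  malvidin-pigmented: 289 × 3/16 = 54.1875
Contribution of malvidin-free: (233 − 234.8125)² / 234.8125 = 0.0140

0.014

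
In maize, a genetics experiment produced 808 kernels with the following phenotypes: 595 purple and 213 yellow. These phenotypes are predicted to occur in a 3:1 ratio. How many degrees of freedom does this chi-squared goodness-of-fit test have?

1

A goodness-of-fit test with 2 phenotype classes has df = 2 − 1 = 1.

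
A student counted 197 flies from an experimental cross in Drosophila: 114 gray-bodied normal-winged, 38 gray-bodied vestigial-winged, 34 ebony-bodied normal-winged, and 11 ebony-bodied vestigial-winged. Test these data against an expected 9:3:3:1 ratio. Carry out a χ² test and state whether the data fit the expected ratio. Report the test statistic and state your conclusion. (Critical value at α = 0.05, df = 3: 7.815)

0.496; consistent

Expected counts for N = 197 under a 9:3:3:1 ratio (total parts = 16):
  gray-bodied normal-winged: 197 × 9/16 = 110.8125
  gray-bodied vestigial-winged: 197 × 3/16 = 36.9375
  ebony-bodied normal-winged: 197 × 3/16 = 36.9375
  ebony-bodied vestigial-winged: 197 × 1/16 = 12.3125
χ² = Σ (O − E)² / E
  gray-bodied normal-winged: (114 − 110.8125)² / 110.8125 = 0.0917
  gray-bodied vestigial-winged: (38 − 36.9375)² / 36.9375 = 0.0306
  ebony-bodied normal-winged: (34 − 36.9375)² / 36.9375 = 0.2336
  ebony-bodied vestigial-winged: (11 − 12.3125)² / 12.3125 = 0.1399
χ² = 0.0917 + 0.0306 + 0.2336 + 0.1399 = 0.4958 ≈ 0.496
Degrees of freedom = 4 − 1 = 3; critical value at α = 0.05 is 7.815.
Since 0.496 < 7.815, we fail to reject the null hypothesis — the data are consistent with the 9:3:3:1 ratio.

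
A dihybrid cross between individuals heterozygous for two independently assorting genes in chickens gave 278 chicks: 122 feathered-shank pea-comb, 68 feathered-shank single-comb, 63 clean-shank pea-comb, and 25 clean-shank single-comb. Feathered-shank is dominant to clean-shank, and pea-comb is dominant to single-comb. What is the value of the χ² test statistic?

A dihybrid F₂ with independent assortment and complete dominance at both loci gives a 9:3:3:1 phenotypic ratio.
The 9:3:3:1 ratio has 16 parts, so with N = 278 the expected counts are:
  feathered-shank pea-comb: 278 × 9/16 = 156.375
  feathered-shank single-comb: 278 × 3/16 = 52.125
  clean-shank pea-comb: 278 × 3/16 = 52.125
  clean-shank single-comb: 278 × 1/16 = 17.375
χ² = Σ (O − E)² / E
  feathered-shank pea-comb: (122 − 156.375)² / 156.375 = 7.5565
  feathered-shank single-comb: (68 − 52.125)² / 52.125 = 4.8348
  clean-shank pea-comb: (63 − 52.125)² / 52.125 = 2.2689
  clean-shank single-comb: (25 − 17.375)² / 17.375 = 3.3462
χ² = 7.5565 + 4.8348 + 2.2689 + 3.3462 = 18.0064 ≈ 18.006

18.006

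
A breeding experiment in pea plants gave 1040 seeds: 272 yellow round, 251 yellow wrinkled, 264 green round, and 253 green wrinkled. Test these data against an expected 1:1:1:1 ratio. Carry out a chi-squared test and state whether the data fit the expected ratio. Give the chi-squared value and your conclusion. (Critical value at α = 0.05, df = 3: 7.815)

1.115; consistent

Total ratio parts = 4. Expected numbers out of 1040:
  yellow round: 1040 × 1/4 = 260
  yellow wrinkled: 1040 × 1/4 = 260
  green round: 1040 × 1/4 = 260
  green wrinkled: 1040 × 1/4 = 260
χ² = Σ (O − E)² / E
  yellow round: (272 − 260)² / 260 = 0.5538
  yellow wrinkled: (251 − 260)² / 260 = 0.3115
  green round: (264 − 260)² / 260 = 0.0615
  green wrinkled: (253 − 260)² / 260 = 0.1885
χ² = 0.5538 + 0.3115 + 0.0615 + 0.1885 = 1.1153 ≈ 1.115
Degrees of freedom = 4 − 1 = 3; critical value at α = 0.05 is 7.815.
Since 1.115 < 7.815, we fail to reject the null hypothesis — the data are consistent with the 1:1:1:1 ratio.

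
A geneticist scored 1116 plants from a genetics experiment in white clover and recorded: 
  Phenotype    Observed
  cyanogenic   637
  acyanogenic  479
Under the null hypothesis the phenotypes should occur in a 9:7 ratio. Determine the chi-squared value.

Expected counts for N = 1116 under a 9:7 ratio (total parts = 16):
  cyanogenic: 1116 × 9/16 = 627.75
  acyanogenic: 1116 × 7/16 = 488.25
χ² = Σ (O − E)² / E
  cyanogenic: (637 − 627.75)² / 627.75 = 0.1363
  acyanogenic: (479 − 488.25)² / 488.25 = 0.1752
χ² = 0.1363 + 0.1752 = 0.3115 ≈ 0.312

0.312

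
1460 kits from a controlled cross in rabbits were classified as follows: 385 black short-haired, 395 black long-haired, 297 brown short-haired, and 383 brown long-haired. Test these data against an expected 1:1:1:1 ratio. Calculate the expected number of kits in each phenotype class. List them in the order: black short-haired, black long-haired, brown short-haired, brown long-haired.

365, 365, 365, 365

The 1:1:1:1 ratio has 4 parts, so with N = 1460 the expected counts are:
  black short-haired: 1460 × 1/4 = 365
  black long-haired: 1460 × 1/4 = 365
  brown short-haired: 1460 × 1/4 = 365
  brown long-haired: 1460 × 1/4 = 365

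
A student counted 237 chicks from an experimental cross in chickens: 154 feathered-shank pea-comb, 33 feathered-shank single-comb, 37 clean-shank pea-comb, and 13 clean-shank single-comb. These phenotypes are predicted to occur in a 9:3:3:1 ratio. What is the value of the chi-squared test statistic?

Under the 9:3:3:1 hypothesis (Σ ratio = 16, N = 237):
  feathered-shank pea-comb: 237 × 9/16 = 133.3125
  feathered-shank single-comb: 237 × 3/16 = 44.4375
  clean-shank pea-comb: 237 × 3/16 = 44.4375
  clean-shank single-comb: 237 × 1/16 = 14.8125
χ² = Σ (O − E)² / E
  feathered-shank pea-comb: (154 − 133.3125)² / 133.3125 = 3.2103
  feathered-shank single-comb: (33 − 44.4375)² / 44.4375 = 2.9438
  clean-shank pea-comb: (37 − 44.4375)² / 44.4375 = 1.2448
  clean-shank single-comb: (13 − 14.8125)² / 14.8125 = 0.2218
χ² = 3.2103 + 2.9438 + 1.2448 + 0.2218 = 7.6207 ≈ 7.621

7.621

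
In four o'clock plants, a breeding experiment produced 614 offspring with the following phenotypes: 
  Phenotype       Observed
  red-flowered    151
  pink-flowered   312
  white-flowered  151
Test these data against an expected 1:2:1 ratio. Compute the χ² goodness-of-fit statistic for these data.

0.163

Expected counts for N = 614 under a 1:2:1 ratio (total parts = 4):
  red-flowered: 614 × 1/4 = 153.5
  pink-flowered: 614 × 2/4 = 307
  white-flowered: 614 × 1/4 = 153.5
χ² = Σ (O − E)² / E
  red-flowered: (151 − 153.5)² / 153.5 = 0.0407
  pink-flowered: (312 − 307)² / 307 = 0.0814
  white-flowered: (151 − 153.5)² / 153.5 = 0.0407
χ² = 0.0407 + 0.0814 + 0.0407 = 0.1628 ≈ 0.163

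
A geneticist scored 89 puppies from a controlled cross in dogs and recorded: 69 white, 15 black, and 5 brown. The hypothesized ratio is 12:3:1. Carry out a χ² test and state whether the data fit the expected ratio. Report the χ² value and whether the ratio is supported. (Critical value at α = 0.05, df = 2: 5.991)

0.303; consistent

Under the 12:3:1 hypothesis (Σ ratio = 16, N = 89):
  white: 89 × 12/16 = 66.75
  black: 89 × 3/16 = 16.6875
  brown: 89 × 1/16 = 5.5625
χ² = Σ (O − E)² / E
  white: (69 − 66.75)² / 66.75 = 0.0758
  black: (15 − 16.6875)² / 16.6875 = 0.1706
  brown: (5 − 5.5625)² / 5.5625 = 0.0569
χ² = 0.0758 + 0.1706 + 0.0569 = 0.3033 ≈ 0.303
Degrees of freedom = 3 − 1 = 2; critical value at α = 0.05 is 5.991.
Since 0.303 < 5.991, we fail to reject the null hypothesis — the data are consistent with the 12:3:1 ratio.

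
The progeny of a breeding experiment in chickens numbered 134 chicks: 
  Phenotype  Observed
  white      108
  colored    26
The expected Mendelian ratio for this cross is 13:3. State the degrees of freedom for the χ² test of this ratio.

A goodness-of-fit test with 2 phenotype classes has df = 2 − 1 = 1.

1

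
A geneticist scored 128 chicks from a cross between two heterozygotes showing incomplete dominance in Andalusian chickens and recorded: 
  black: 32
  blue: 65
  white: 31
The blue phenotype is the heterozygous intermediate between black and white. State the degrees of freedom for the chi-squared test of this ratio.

With incomplete dominance, a heterozygote × heterozygote cross gives a 1:2:1 phenotypic ratio.
A goodness-of-fit test with 3 phenotype classes has df = 3 − 1 = 2.

2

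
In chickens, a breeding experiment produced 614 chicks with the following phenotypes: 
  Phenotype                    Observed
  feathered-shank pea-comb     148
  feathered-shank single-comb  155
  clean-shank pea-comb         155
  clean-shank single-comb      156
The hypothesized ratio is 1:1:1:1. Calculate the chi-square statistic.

0.267

Under the 1:1:1:1 hypothesis (Σ ratio = 4, N = 614):
  feathered-shank pea-comb: 614 × 1/4 = 153.5
  feathered-shank single-comb: 614 × 1/4 = 153.5
  clean-shank pea-comb: 614 × 1/4 = 153.5
  clean-shank single-comb: 614 × 1/4 = 153.5
χ² = Σ (O − E)² / E
  feathered-shank pea-comb: (148 − 153.5)² / 153.5 = 0.1971
  feathered-shank single-comb: (155 − 153.5)² / 153.5 = 0.0147
  clean-shank pea-comb: (155 − 153.5)² / 153.5 = 0.0147
  clean-shank single-comb: (156 − 153.5)² / 153.5 = 0.0407
χ² = 0.1971 + 0.0147 + 0.0147 + 0.0407 = 0.2672 ≈ 0.267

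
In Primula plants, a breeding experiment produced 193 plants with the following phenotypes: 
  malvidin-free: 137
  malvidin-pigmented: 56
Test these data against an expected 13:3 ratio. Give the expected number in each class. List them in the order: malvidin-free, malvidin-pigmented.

156.8125, 36.1875

The 13:3 ratio has 16 parts, so with N = 193 the expected counts are:
  malvidin-free: 193 × 13/16 = 156.8125
  malvidin-pigmented: 193 × 3/16 = 36.1875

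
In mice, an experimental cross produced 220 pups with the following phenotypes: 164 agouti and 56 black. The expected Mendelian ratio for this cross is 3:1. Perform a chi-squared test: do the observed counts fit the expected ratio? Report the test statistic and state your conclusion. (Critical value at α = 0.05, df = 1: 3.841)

0.024; consistent

Total ratio parts = 4. Expected numbers out of 220:
  agouti: 220 × 3/4 = 165
  black: 220 × 1/4 = 55
χ² = Σ (O − E)² / E
  agouti: (164 − 165)² / 165 = 0.0061
  black: (56 − 55)² / 55 = 0.0182
χ² = 0.0061 + 0.0182 = 0.0243 ≈ 0.024
Degrees of freedom = 2 − 1 = 1; critical value at α = 0.05 is 3.841.
Since 0.024 < 3.841, we fail to reject the null hypothesis — the data are consistent with the 3:1 ratio.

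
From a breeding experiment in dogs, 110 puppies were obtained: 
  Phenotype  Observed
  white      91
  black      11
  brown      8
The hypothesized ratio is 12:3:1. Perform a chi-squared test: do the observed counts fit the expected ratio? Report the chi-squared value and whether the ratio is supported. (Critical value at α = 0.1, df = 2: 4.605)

Total ratio parts = 16. Expected numbers out of 110:
  white: 110 × 12/16 = 82.5
  black: 110 × 3/16 = 20.625
  brown: 110 × 1/16 = 6.875
χ² = Σ (O − E)² / E
  white: (91 − 82.5)² / 82.5 = 0.8758
  black: (11 − 20.625)² / 20.625 = 4.4917
  brown: (8 − 6.875)² / 6.875 = 0.1841
χ² = 0.8758 + 4.4917 + 0.1841 = 5.5516 ≈ 5.552
Degrees of freedom = 3 − 1 = 2; critical value at α = 0.1 is 4.605.
Since 5.552 > 4.605, we reject the null hypothesis — the data do not fit the 12:3:1 ratio.

5.552; not consistent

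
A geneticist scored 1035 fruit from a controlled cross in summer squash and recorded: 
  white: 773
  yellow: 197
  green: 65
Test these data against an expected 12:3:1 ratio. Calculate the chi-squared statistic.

0.060

Under the 12:3:1 hypothesis (Σ ratio = 16, N = 1035):
  white: 1035 × 12/16 = 776.25
  yellow: 1035 × 3/16 = 194.0625
  green: 1035 × 1/16 = 64.6875
χ² = Σ (O − E)² / E
  white: (773 − 776.25)² / 776.25 = 0.0136
  yellow: (197 − 194.0625)² / 194.0625 = 0.0445
  green: (65 − 64.6875)² / 64.6875 = 0.0015
χ² = 0.0136 + 0.0445 + 0.0015 = 0.0596 ≈ 0.060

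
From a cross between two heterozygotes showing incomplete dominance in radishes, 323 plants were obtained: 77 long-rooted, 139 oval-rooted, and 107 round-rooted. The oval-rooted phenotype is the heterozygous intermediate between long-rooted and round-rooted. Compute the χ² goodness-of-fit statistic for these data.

With incomplete dominance, a heterozygote × heterozygote cross gives a 1:2:1 phenotypic ratio.
Total ratio parts = 4. Expected numbers out of 323:
  long-rooted: 323 × 1/4 = 80.75
  oval-rooted: 323 × 2/4 = 161.5
  round-rooted: 323 × 1/4 = 80.75
χ² = Σ (O − E)² / E
  long-rooted: (77 − 80.75)² / 80.75 = 0.1741
  oval-rooted: (139 − 161.5)² / 161.5 = 3.1347
  round-rooted: (107 − 80.75)² / 80.75 = 8.5333
χ² = 0.1741 + 3.1347 + 8.5333 = 11.8421 ≈ 11.842

11.842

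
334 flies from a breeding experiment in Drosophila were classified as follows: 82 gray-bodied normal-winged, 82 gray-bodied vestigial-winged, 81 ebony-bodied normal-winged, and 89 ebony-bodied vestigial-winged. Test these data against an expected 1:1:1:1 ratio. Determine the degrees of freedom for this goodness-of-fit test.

3

A goodness-of-fit test with 4 phenotype classes has df = 4 − 1 = 3.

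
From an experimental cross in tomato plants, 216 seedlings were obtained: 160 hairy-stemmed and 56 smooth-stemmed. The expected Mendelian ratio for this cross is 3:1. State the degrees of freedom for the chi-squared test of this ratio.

A goodness-of-fit test with 2 phenotype classes has df = 2 − 1 = 1.

1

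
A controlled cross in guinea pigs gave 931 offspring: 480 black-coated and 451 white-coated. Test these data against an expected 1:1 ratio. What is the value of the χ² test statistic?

Total ratio parts = 2. Expected numbers out of 931:
  black-coated: 931 × 1/2 = 465.5
  white-coated: 931 × 1/2 = 465.5
χ² = Σ (O − E)² / E
  black-coated: (480 − 465.5)² / 465.5 = 0.4517
  white-coated: (451 − 465.5)² / 465.5 = 0.4517
χ² = 0.4517 + 0.4517 = 0.9034 ≈ 0.903

0.903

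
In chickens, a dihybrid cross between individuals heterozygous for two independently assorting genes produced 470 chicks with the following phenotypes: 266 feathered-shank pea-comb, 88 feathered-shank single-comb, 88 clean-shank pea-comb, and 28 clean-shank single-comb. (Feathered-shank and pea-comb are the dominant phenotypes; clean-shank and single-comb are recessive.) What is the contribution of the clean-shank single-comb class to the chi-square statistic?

A dihybrid F₂ with independent assortment and complete dominance at both loci gives a 9:3:3:1 phenotypic ratio.
Total ratio parts = 16. Expected numbers out of 470:
  feathered-shank pea-comb: 470 × 9/16 = 264.375
  feathered-shank single-comb: 470 × 3/16 = 88.125
  clean-shank pea-comb: 470 × 3/16 = 88.125
  clean-shank single-comb: 470 × 1/16 = 29.375
Contribution of clean-shank single-comb: (28 − 29.375)² / 29.375 = 0.0644

0.064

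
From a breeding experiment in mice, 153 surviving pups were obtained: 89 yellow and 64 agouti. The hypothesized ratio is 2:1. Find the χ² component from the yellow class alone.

1.657

Total ratio parts = 3. Expected numbers out of 153:
  yellow: 153 × 2/3 = 102
  agouti: 153 × 1/3 = 51
Contribution of yellow: (89 − 102)² / 102 = 1.6569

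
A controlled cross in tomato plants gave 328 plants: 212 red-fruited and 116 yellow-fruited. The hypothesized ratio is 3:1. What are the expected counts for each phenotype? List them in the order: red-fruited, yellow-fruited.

The 3:1 ratio has 4 parts, so with N = 328 the expected counts are:
  red-fruited: 328 × 3/4 = 246
  yellow-fruited: 328 × 1/4 = 82

246, 82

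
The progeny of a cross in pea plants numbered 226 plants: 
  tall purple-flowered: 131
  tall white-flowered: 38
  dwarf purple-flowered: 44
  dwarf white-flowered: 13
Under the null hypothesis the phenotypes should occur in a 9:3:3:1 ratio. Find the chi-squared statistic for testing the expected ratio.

0.722

Expected counts for N = 226 under a 9:3:3:1 ratio (total parts = 16):
  tall purple-flowered: 226 × 9/16 = 127.125
  tall white-flowered: 226 × 3/16 = 42.375
  dwarf purple-flowered: 226 × 3/16 = 42.375
  dwarf white-flowered: 226 × 1/16 = 14.125
χ² = Σ (O − E)² / E
  tall purple-flowered: (131 − 127.125)² / 127.125 = 0.1181
  tall white-flowered: (38 − 42.375)² / 42.375 = 0.4517
  dwarf purple-flowered: (44 − 42.375)² / 42.375 = 0.0623
  dwarf white-flowered: (13 − 14.125)² / 14.125 = 0.0896
χ² = 0.1181 + 0.4517 + 0.0623 + 0.0896 = 0.7217 ≈ 0.722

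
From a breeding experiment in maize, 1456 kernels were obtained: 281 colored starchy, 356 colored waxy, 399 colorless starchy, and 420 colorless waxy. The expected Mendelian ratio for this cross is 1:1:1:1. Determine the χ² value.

31.082

Total ratio parts = 4. Expected numbers out of 1456:
  colored starchy: 1456 × 1/4 = 364
  colored waxy: 1456 × 1/4 = 364
  colorless starchy: 1456 × 1/4 = 364
  colorless waxy: 1456 × 1/4 = 364
χ² = Σ (O − E)² / E
  colored starchy: (281 − 364)² / 364 = 18.9258
  colored waxy: (356 − 364)² / 364 = 0.1758
  colorless starchy: (399 − 364)² / 364 = 3.3654
  colorless waxy: (420 − 364)² / 364 = 8.6154
χ² = 18.9258 + 0.1758 + 3.3654 + 8.6154 = 31.0824 ≈ 31.082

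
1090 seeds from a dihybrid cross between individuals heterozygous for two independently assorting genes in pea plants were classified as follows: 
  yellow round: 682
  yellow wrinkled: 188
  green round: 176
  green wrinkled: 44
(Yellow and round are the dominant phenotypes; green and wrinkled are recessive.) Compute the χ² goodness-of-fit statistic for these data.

21.532

A dihybrid F₂ with independent assortment and complete dominance at both loci gives a 9:3:3:1 phenotypic ratio.
The 9:3:3:1 ratio has 16 parts, so with N = 1090 the expected counts are:
  yellow round: 1090 × 9/16 = 613.125
  yellow wrinkled: 1090 × 3/16 = 204.375
  green round: 1090 × 3/16 = 204.375
  green wrinkled: 1090 × 1/16 = 68.125
χ² = Σ (O − E)² / E
  yellow round: (682 − 613.125)² / 613.125 = 7.7370
  yellow wrinkled: (188 − 204.375)² / 204.375 = 1.3120
  green round: (176 − 204.375)² / 204.375 = 3.9395
  green wrinkled: (44 − 68.125)² / 68.125 = 8.5433
χ² = 7.7370 + 1.3120 + 3.9395 + 8.5433 = 21.5318 ≈ 21.532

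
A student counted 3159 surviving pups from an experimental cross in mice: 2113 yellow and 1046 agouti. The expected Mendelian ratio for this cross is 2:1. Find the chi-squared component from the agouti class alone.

0.047

Total ratio parts = 3. Expected numbers out of 3159:
  yellow: 3159 × 2/3 = 2106
  agouti: 3159 × 1/3 = 1053
Contribution of agouti: (1046 − 1053)² / 1053 = 0.0465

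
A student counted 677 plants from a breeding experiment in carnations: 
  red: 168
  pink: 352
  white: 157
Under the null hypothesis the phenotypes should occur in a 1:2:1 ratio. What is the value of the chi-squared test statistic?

1.434

Under the 1:2:1 hypothesis (Σ ratio = 4, N = 677):
  red: 677 × 1/4 = 169.25
  pink: 677 × 2/4 = 338.5
  white: 677 × 1/4 = 169.25
χ² = Σ (O − E)² / E
  red: (168 − 169.25)² / 169.25 = 0.0092
  pink: (352 − 338.5)² / 338.5 = 0.5384
  white: (157 − 169.25)² / 169.25 = 0.8866
χ² = 0.0092 + 0.5384 + 0.8866 = 1.4342 ≈ 1.434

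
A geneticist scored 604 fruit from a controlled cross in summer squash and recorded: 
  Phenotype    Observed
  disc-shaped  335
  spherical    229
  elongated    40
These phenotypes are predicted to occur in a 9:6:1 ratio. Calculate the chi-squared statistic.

0.228

The 9:6:1 ratio has 16 parts, so with N = 604 the expected counts are:
  disc-shaped: 604 × 9/16 = 339.75
  spherical: 604 × 6/16 = 226.5
  elongated: 604 × 1/16 = 37.75
χ² = Σ (O − E)² / E
  disc-shaped: (335 − 339.75)² / 339.75 = 0.0664
  spherical: (229 − 226.5)² / 226.5 = 0.0276
  elongated: (40 − 37.75)² / 37.75 = 0.1341
χ² = 0.0664 + 0.0276 + 0.1341 = 0.2281 ≈ 0.228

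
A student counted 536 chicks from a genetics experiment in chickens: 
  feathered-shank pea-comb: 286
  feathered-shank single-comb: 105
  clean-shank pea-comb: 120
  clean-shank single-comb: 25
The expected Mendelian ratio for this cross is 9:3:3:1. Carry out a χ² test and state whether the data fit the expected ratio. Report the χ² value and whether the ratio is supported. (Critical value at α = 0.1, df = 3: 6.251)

6.939; not consistent

Expected counts for N = 536 under a 9:3:3:1 ratio (total parts = 16):
  feathered-shank pea-comb: 536 × 9/16 = 301.5
  feathered-shank single-comb: 536 × 3/16 = 100.5
  clean-shank pea-comb: 536 × 3/16 = 100.5
  clean-shank single-comb: 536 × 1/16 = 33.5
χ² = Σ (O − E)² / E
  feathered-shank pea-comb: (286 − 301.5)² / 301.5 = 0.7968
  feathered-shank single-comb: (105 − 100.5)² / 100.5 = 0.2015
  clean-shank pea-comb: (120 − 100.5)² / 100.5 = 3.7836
  clean-shank single-comb: (25 − 33.5)² / 33.5 = 2.1567
χ² = 0.7968 + 0.2015 + 3.7836 + 2.1567 = 6.9386 ≈ 6.939
Degrees of freedom = 4 − 1 = 3; critical value at α = 0.1 is 6.251.
Since 6.939 > 6.251, we reject the null hypothesis — the data do not fit the 9:3:3:1 ratio.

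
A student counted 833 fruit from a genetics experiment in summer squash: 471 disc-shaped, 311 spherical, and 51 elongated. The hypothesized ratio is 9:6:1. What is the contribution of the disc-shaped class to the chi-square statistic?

Total ratio parts = 16. Expected numbers out of 833:
  disc-shaped: 833 × 9/16 = 468.5625
  spherical: 833 × 6/16 = 312.375
  elongated: 833 × 1/16 = 52.0625
Contribution of disc-shaped: (471 − 468.5625)² / 468.5625 = 0.0127

0.013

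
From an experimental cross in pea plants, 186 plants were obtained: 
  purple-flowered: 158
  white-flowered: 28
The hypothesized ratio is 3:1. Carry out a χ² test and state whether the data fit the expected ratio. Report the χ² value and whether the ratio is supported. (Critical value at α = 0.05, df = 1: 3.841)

Total ratio parts = 4. Expected numbers out of 186:
  purple-flowered: 186 × 3/4 = 139.5
  white-flowered: 186 × 1/4 = 46.5
χ² = Σ (O − E)² / E
  purple-flowered: (158 − 139.5)² / 139.5 = 2.4534
  white-flowered: (28 − 46.5)² / 46.5 = 7.3602
χ² = 2.4534 + 7.3602 = 9.8136 ≈ 9.814
Degrees of freedom = 2 − 1 = 1; critical value at α = 0.05 is 3.841.
Since 9.814 > 3.841, we reject the null hypothesis — the data do not fit the 3:1 ratio.

9.814; not consistent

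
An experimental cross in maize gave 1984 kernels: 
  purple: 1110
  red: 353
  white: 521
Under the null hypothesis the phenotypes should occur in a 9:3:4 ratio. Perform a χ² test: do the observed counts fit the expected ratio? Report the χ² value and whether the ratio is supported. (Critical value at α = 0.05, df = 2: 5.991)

2.263; consistent

Under the 9:3:4 hypothesis (Σ ratio = 16, N = 1984):
  purple: 1984 × 9/16 = 1116
  red: 1984 × 3/16 = 372
  white: 1984 × 4/16 = 496
χ² = Σ (O − E)² / E
  purple: (1110 − 1116)² / 1116 = 0.0323
  red: (353 − 372)² / 372 = 0.9704
  white: (521 − 496)² / 496 = 1.2601
χ² = 0.0323 + 0.9704 + 1.2601 = 2.2628 ≈ 2.263
Degrees of freedom = 3 − 1 = 2; critical value at α = 0.05 is 5.991.
Since 2.263 < 5.991, we fail to reject the null hypothesis — the data are consistent with the 9:3:4 ratio.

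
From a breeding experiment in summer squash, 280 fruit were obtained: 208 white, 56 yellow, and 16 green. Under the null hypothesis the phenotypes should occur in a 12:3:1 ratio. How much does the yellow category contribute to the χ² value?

0.233

Expected counts for N = 280 under a 12:3:1 ratio (total parts = 16):
  white: 280 × 12/16 = 210
  yellow: 280 × 3/16 = 52.5
  green: 280 × 1/16 = 17.5
Contribution of yellow: (56 − 52.5)² / 52.5 = 0.2333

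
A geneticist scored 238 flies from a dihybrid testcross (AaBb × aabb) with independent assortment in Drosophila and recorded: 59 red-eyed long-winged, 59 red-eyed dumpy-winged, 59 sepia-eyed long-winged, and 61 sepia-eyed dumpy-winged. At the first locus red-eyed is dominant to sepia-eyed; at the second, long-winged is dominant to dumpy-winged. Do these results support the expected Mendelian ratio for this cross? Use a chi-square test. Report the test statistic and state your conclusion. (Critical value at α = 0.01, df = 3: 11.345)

0.050; consistent

A dihybrid testcross with independent assortment gives a 1:1:1:1 ratio.
Expected counts for N = 238 under a 1:1:1:1 ratio (total parts = 4):
  red-eyed long-winged: 238 × 1/4 = 59.5
  red-eyed dumpy-winged: 238 × 1/4 = 59.5
  sepia-eyed long-winged: 238 × 1/4 = 59.5
  sepia-eyed dumpy-winged: 238 × 1/4 = 59.5
χ² = Σ (O − E)² / E
  red-eyed long-winged: (59 − 59.5)² / 59.5 = 0.0042
  red-eyed dumpy-winged: (59 − 59.5)² / 59.5 = 0.0042
  sepia-eyed long-winged: (59 − 59.5)² / 59.5 = 0.0042
  sepia-eyed dumpy-winged: (61 − 59.5)² / 59.5 = 0.0378
χ² = 0.0042 + 0.0042 + 0.0042 + 0.0378 = 0.0504 ≈ 0.050
Degrees of freedom = 4 − 1 = 3; critical value at α = 0.01 is 11.345.
Since 0.050 < 11.345, we fail to reject the null hypothesis — the data are consistent with the 1:1:1:1 ratio.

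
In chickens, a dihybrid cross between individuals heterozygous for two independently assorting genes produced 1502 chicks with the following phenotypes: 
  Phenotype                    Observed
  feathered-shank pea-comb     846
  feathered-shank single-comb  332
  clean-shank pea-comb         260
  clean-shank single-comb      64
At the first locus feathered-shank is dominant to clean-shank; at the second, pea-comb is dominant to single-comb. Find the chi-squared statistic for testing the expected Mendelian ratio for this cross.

20.180

A dihybrid F₂ with independent assortment and complete dominance at both loci gives a 9:3:3:1 phenotypic ratio.
Expected counts for N = 1502 under a 9:3:3:1 ratio (total parts = 16):
  feathered-shank pea-comb: 1502 × 9/16 = 844.875
  feathered-shank single-comb: 1502 × 3/16 = 281.625
  clean-shank pea-comb: 1502 × 3/16 = 281.625
  clean-shank single-comb: 1502 × 1/16 = 93.875
χ² = Σ (O − E)² / E
  feathered-shank pea-comb: (846 − 844.875)² / 844.875 = 0.0015
  feathered-shank single-comb: (332 − 281.625)² / 281.625 = 9.0107
  clean-shank pea-comb: (260 − 281.625)² / 281.625 = 1.6605
  clean-shank single-comb: (64 − 93.875)² / 93.875 = 9.5075
χ² = 0.0015 + 9.0107 + 1.6605 + 9.5075 = 20.1802 ≈ 20.180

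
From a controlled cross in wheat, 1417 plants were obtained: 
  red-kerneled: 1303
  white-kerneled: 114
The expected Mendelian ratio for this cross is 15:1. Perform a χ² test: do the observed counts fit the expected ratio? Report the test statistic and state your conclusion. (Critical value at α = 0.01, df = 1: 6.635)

The 15:1 ratio has 16 parts, so with N = 1417 the expected counts are:
  red-kerneled: 1417 × 15/16 = 1328.4375
  white-kerneled: 1417 × 1/16 = 88.5625
χ² = Σ (O − E)² / E
  red-kerneled: (1303 − 1328.4375)² / 1328.4375 = 0.4871
  white-kerneled: (114 − 88.5625)² / 88.5625 = 7.3063
χ² = 0.4871 + 7.3063 = 7.7934 ≈ 7.793
Degrees of freedom = 2 − 1 = 1; critical value at α = 0.01 is 6.635.
Since 7.793 > 6.635, we reject the null hypothesis — the data do not fit the 15:1 ratio.

7.793; not consistent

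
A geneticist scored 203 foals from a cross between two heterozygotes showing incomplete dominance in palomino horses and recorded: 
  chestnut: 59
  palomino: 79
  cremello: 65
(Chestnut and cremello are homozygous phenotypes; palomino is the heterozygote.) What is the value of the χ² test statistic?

10.330

With incomplete dominance, a heterozygote × heterozygote cross gives a 1:2:1 phenotypic ratio.
Total ratio parts = 4. Expected numbers out of 203:
  chestnut: 203 × 1/4 = 50.75
  palomino: 203 × 2/4 = 101.5
  cremello: 203 × 1/4 = 50.75
χ² = Σ (O − E)² / E
  chestnut: (59 − 50.75)² / 50.75 = 1.3411
  palomino: (79 − 101.5)² / 101.5 = 4.9877
  cremello: (65 − 50.75)² / 50.75 = 4.0012
χ² = 1.3411 + 4.9877 + 4.0012 = 10.330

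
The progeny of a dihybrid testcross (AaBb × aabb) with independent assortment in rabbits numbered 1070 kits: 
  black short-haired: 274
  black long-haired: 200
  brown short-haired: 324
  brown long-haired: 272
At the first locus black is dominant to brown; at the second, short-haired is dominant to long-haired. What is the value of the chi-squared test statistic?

A dihybrid testcross with independent assortment gives a 1:1:1:1 ratio.
Total ratio parts = 4. Expected numbers out of 1070:
  black short-haired: 1070 × 1/4 = 267.5
  black long-haired: 1070 × 1/4 = 267.5
  brown short-haired: 1070 × 1/4 = 267.5
  brown long-haired: 1070 × 1/4 = 267.5
χ² = Σ (O − E)² / E
  black short-haired: (274 − 267.5)² / 267.5 = 0.1579
  black long-haired: (200 − 267.5)² / 267.5 = 17.0327
  brown short-haired: (324 − 267.5)² / 267.5 = 11.9336
  brown long-haired: (272 − 267.5)² / 267.5 = 0.0757
χ² = 0.1579 + 17.0327 + 11.9336 + 0.0757 = 29.1999 ≈ 29.200

29.200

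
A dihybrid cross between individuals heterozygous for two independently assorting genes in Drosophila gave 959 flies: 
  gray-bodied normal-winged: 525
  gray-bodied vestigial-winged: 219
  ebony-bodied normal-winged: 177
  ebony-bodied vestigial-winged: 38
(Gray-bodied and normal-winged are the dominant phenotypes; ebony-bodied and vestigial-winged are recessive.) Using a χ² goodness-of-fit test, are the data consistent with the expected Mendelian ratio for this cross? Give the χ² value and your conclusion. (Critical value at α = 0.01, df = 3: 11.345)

17.000; not consistent

A dihybrid F₂ with independent assortment and complete dominance at both loci gives a 9:3:3:1 phenotypic ratio.
Under the 9:3:3:1 hypothesis (Σ ratio = 16, N = 959):
  gray-bodied normal-winged: 959 × 9/16 = 539.4375
  gray-bodied vestigial-winged: 959 × 3/16 = 179.8125
  ebony-bodied normal-winged: 959 × 3/16 = 179.8125
  ebony-bodied vestigial-winged: 959 × 1/16 = 59.9375
χ² = Σ (O − E)² / E
  gray-bodied normal-winged: (525 − 539.4375)² / 539.4375 = 0.3864
  gray-bodied vestigial-winged: (219 − 179.8125)² / 179.8125 = 8.5403
  ebony-bodied normal-winged: (177 − 179.8125)² / 179.8125 = 0.0440
  ebony-bodied vestigial-winged: (38 − 59.9375)² / 59.9375 = 8.0293
χ² = 0.3864 + 8.5403 + 0.0440 + 8.0293 = 17.000
Degrees of freedom = 4 − 1 = 3; critical value at α = 0.01 is 11.345.
Since 17.000 > 11.345, we reject the null hypothesis — the data do not fit the 9:3:3:1 ratio.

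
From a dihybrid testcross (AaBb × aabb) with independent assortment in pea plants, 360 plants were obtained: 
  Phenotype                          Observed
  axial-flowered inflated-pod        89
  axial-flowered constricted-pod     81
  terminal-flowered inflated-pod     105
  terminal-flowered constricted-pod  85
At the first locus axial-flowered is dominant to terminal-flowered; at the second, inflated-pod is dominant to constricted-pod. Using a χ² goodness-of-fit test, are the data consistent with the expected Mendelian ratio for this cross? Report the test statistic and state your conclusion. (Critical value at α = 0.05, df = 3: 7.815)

3.689; consistent

A dihybrid testcross with independent assortment gives a 1:1:1:1 ratio.
Under the 1:1:1:1 hypothesis (Σ ratio = 4, N = 360):
  axial-flowered inflated-pod: 360 × 1/4 = 90
  axial-flowered constricted-pod: 360 × 1/4 = 90
  terminal-flowered inflated-pod: 360 × 1/4 = 90
  terminal-flowered constricted-pod: 360 × 1/4 = 90
χ² = Σ (O − E)² / E
  axial-flowered inflated-pod: (89 − 90)² / 90 = 0.0111
  axial-flowered constricted-pod: (81 − 90)² / 90 = 0.9000
  terminal-flowered inflated-pod: (105 − 90)² / 90 = 2.5000
  terminal-flowered constricted-pod: (85 − 90)² / 90 = 0.2778
χ² = 0.0111 + 0.9000 + 2.5000 + 0.2778 = 3.6889 ≈ 3.689
Degrees of freedom = 4 − 1 = 3; critical value at α = 0.05 is 7.815.
Since 3.689 < 7.815, we fail to reject the null hypothesis — the data are consistent with the 1:1:1:1 ratio.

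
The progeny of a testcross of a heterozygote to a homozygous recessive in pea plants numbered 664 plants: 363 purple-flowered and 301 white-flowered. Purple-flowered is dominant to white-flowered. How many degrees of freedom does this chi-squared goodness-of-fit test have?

1

A testcross of a heterozygote (Aa × aa) gives a 1:1 phenotypic ratio.
A goodness-of-fit test with 2 phenotype classes has df = 2 − 1 = 1.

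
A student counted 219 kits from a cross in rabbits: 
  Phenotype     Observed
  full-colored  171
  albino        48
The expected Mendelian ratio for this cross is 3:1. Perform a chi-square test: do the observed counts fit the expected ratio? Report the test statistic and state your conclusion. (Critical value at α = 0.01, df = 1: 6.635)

1.110; consistent

The 3:1 ratio has 4 parts, so with N = 219 the expected counts are:
  full-colored: 219 × 3/4 = 164.25
  albino: 219 × 1/4 = 54.75
χ² = Σ (O − E)² / E
  full-colored: (171 − 164.25)² / 164.25 = 0.2774
  albino: (48 − 54.75)² / 54.75 = 0.8322
χ² = 0.2774 + 0.8322 = 1.1096 ≈ 1.110
Degrees of freedom = 2 − 1 = 1; critical value at α = 0.01 is 6.635.
Since 1.110 < 6.635, we fail to reject the null hypothesis — the data are consistent with the 3:1 ratio.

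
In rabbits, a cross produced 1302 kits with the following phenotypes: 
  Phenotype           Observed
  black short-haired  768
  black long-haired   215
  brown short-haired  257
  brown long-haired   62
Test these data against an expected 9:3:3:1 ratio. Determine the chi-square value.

10.500

Under the 9:3:3:1 hypothesis (Σ ratio = 16, N = 1302):
  black short-haired: 1302 × 9/16 = 732.375
  black long-haired: 1302 × 3/16 = 244.125
  brown short-haired: 1302 × 3/16 = 244.125
  brown long-haired: 1302 × 1/16 = 81.375
χ² = Σ (O − E)² / E
  black short-haired: (768 − 732.375)² / 732.375 = 1.7329
  black long-haired: (215 − 244.125)² / 244.125 = 3.4747
  brown short-haired: (257 − 244.125)² / 244.125 = 0.6790
  brown long-haired: (62 − 81.375)² / 81.375 = 4.6131
χ² = 1.7329 + 3.4747 + 0.6790 + 4.6131 = 10.4997 ≈ 10.500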